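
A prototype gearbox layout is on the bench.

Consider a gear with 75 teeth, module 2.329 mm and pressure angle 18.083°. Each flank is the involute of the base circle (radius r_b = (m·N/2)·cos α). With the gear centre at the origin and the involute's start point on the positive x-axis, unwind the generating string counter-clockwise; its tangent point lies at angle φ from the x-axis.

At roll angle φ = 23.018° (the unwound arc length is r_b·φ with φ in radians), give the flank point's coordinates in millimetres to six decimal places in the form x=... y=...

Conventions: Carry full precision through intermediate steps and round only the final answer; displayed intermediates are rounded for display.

topology: single-mesh involute geometry — m = 2.329, N = 75
pitch radius r_p = m·N/2 = 2.329·75/2 = 87.337500
base radius r_b = r_p·cos α = 87.337500·cos 18.083° = 83.023715
roll angle φ = 23.018° = 0.40173989 rad
x = r_b·(cos φ + φ·sin φ) = 89.455604
y = r_b·(sin φ − φ·cos φ) = 1.765592

x=89.455604 y=1.765592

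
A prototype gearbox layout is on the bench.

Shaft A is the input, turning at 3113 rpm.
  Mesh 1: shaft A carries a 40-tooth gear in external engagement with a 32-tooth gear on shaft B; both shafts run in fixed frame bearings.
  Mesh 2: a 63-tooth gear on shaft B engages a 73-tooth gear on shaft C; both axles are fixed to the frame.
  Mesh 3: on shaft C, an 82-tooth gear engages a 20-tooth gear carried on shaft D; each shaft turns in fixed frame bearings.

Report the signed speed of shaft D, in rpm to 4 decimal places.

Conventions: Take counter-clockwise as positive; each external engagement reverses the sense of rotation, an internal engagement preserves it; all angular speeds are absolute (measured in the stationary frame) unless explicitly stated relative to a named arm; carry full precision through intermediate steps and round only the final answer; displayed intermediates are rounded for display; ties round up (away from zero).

class = fixed-axis compound train [3 meshes; 3 ratios multiply, 3 sense flips]
mesh 1 [40T→32T]: ω = 3113.0000×40/32 = 3891.2500 rpm, sense flips to −
mesh 2 [63T→73T]: ω = 3891.2500×63/73 = 3358.2021 rpm, sense flips to +
mesh 3 [82T→20T]: ω = 3358.2021×82/20 = 13768.6284 rpm, sense flips to −
signed output speed = -13768.6284 rpm

-13768.6284 rpm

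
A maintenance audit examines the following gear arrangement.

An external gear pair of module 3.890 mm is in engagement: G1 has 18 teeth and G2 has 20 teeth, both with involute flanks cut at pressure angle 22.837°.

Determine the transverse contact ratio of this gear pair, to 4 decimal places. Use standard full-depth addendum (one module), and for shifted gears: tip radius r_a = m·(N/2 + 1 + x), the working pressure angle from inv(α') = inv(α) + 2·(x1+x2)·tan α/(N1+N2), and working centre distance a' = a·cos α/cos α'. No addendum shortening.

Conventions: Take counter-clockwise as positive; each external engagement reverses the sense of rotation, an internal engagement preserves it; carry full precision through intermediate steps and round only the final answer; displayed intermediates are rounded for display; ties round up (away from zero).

recognized (one external pair, fixed centres): single-mesh tooth geometry, m = 3.890, N1 = 18, N2 = 20
base radii: r_b1 = 32.265661, r_b2 = 35.850735
tip radii: r_a1 = 38.900000, r_a2 = 42.790000
no profile shift: α' = α, a' = a
action lengths: √(r_a1²−r_b1²) = 21.728716, √(r_a2²−r_b2²) = 23.360414
base pitch p_b = π·m·cos α = 11.262840
CR = (21.728716 + 23.360414 − 73.910000·sin 22.83700°)/11.262840 = 1.456458
contact ratio ≈ 1.4565

1.4565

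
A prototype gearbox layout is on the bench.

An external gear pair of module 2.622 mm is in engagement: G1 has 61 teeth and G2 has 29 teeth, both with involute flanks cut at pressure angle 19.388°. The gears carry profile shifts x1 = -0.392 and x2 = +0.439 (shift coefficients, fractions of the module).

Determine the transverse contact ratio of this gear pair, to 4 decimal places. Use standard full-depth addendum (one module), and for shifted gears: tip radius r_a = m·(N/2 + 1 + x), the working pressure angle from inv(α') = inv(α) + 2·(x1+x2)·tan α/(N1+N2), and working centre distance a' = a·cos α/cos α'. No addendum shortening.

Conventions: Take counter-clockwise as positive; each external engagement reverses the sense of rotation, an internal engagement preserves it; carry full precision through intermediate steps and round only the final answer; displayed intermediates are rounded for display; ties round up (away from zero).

1.6656

topology: single-mesh involute geometry — m = 2.622, 61T/29T pair
base radii: r_b1 = 75.436021, r_b2 = 35.863026
tip radii: r_a1 = 81.565176, r_a2 = 41.792058
inv(α') = inv(19.388°) + 2·(-0.392+0.439)·tan α/(61+29) = 0.01390332  ⇒  α' = 19.55646°
a' = a·cos α / cos α' = 117.9900·cos 19.388°/cos 19.55646° = 118.112721
action lengths: √(r_a1²−r_b1²) = 31.020714, √(r_a2²−r_b2²) = 21.457387
base pitch p_b = π·m·cos α = 7.770139
CR = (31.020714 + 21.457387 − 118.112721·sin 19.55646°)/7.770139 = 1.665553
contact ratio ≈ 1.6656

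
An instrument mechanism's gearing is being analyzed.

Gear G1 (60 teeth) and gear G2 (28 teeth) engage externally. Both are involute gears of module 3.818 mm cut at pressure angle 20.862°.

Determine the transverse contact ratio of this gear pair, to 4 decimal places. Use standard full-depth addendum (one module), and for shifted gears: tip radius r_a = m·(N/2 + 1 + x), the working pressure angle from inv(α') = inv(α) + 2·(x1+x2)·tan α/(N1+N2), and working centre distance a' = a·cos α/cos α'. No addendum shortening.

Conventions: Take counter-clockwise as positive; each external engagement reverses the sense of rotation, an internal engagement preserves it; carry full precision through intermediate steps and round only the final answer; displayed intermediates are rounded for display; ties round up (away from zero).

1.6703

recognized (one external pair, fixed centres): single-mesh tooth geometry, m = 3.818, N1 = 60, N2 = 28
base radii: r_b1 = 107.030857, r_b2 = 49.947733
tip radii: r_a1 = 118.358000, r_a2 = 57.270000
no profile shift: α' = α, a' = a
action lengths: √(r_a1²−r_b1²) = 50.527338, √(r_a2²−r_b2²) = 28.019223
base pitch p_b = π·m·cos α = 11.208245
CR = (50.527338 + 28.019223 − 167.992000·sin 20.86200°)/11.208245 = 1.670335
contact ratio ≈ 1.6703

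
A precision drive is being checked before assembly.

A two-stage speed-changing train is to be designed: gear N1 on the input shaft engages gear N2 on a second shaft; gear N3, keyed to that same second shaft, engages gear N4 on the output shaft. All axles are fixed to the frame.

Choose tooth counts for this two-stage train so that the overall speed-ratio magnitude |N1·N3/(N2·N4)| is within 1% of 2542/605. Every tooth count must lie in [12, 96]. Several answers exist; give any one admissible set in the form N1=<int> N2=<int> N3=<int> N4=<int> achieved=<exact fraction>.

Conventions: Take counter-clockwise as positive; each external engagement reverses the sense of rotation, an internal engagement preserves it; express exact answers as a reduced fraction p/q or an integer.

N1=62 N2=22 N3=82 N4=55 achieved=2542/605

design class (target 2542/605): fixed-axis compound train
target = 2542/605 in lowest terms: an exact hit needs N1·N3 = k·2542 and N2·N4 = k·605 for one integer k, every count in [12, 96]; additionally prefer no 1:1 stage (N1 ≠ N2, N3 ≠ N4)
k = 1: no 1:1-free in-range split of k·2542 and k·605 into factor pairs; take k = 2
k = 2: N1·N3 = 5084 = 62·82, N2·N4 = 1210 = 22·55
achieved = 62·82/(22·55) = 2542/605; |achieved − target| = 0 ≤ 1271/30250 ✓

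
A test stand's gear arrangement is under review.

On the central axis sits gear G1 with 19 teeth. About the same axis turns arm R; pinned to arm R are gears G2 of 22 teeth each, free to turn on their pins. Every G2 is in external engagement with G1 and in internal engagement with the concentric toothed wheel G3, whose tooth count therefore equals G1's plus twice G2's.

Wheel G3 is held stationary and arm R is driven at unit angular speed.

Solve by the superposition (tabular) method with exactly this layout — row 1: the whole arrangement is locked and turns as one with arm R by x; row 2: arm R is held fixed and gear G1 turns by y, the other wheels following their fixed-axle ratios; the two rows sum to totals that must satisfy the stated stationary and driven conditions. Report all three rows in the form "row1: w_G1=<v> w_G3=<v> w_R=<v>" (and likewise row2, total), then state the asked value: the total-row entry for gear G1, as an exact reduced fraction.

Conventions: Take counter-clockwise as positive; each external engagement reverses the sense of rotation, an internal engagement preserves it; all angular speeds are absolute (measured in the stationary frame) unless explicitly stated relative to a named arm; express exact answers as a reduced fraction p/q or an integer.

class = planetary set [G3 = 19+2·22 = 63; Willis about the carrier]
row 1 (train locked, turned with arm): all members turn x
row 2 — arm fixed, fixed-axis ratios: sun y, ring −(19/63)·y, arm 0
boundary: total ω_ring = x − (19/63)·y = 0 and total ω_arm = x = 1  ⇒  y = 63/19, x = 1
row 2 ring = −(19/63)·63/19 = -1
totals (row 1 + row 2): sun 1 + 63/19 = 82/19, ring 1 + (-1) = 0, arm 1 + 0 = 1
asked cell (total, sun) = 82/19

row1: w_G1=1 w_G3=1 w_R=1
row2: w_G1=63/19 w_G3=-1 w_R=0
total: w_G1=82/19 w_G3=0 w_R=1
asked value: 82/19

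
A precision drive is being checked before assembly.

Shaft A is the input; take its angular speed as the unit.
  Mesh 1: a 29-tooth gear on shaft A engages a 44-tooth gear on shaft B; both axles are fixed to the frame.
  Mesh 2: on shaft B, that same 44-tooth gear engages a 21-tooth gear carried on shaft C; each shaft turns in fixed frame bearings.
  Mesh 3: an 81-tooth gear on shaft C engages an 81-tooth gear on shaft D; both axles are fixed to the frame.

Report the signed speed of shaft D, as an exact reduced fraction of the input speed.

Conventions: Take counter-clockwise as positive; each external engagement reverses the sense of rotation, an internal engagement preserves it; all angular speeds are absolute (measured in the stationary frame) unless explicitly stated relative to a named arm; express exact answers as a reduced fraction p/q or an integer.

-29/21

3-mesh fixed-axis compound train (all bearings frame-fixed)
mesh 1 [29T→44T]: |ω|/ω_in = 1×29/44 = 29/44, sense flips to −
mesh 2 [44T→21T]: |ω|/ω_in = (29/44)×44/21 = 29/21, sense flips to +
mesh 3 [81T→81T]: |ω|/ω_in = (29/21)×81/81 = 29/21, sense flips to −
signed output speed (× input speed) = -29/21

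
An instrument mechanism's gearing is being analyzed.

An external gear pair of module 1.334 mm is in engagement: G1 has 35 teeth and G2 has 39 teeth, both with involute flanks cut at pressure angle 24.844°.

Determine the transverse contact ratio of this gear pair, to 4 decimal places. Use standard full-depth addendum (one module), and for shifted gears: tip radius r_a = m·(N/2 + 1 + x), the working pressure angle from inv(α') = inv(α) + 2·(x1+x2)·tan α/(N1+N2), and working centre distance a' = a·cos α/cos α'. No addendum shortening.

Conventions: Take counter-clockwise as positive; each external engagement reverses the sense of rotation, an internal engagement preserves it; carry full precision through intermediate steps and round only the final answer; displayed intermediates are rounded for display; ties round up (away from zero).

topology: single-mesh involute geometry — m = 1.334, 35T/39T pair
base radii: r_b1 = 21.184539, r_b2 = 23.605629
tip radii: r_a1 = 24.679000, r_a2 = 27.347000
no profile shift: α' = α, a' = a
action lengths: √(r_a1²−r_b1²) = 12.659713, √(r_a2²−r_b2²) = 13.806979
base pitch p_b = π·m·cos α = 3.803040
CR = (12.659713 + 13.806979 − 49.358000·sin 24.84400°)/3.803040 = 1.506420
contact ratio ≈ 1.5064

1.5064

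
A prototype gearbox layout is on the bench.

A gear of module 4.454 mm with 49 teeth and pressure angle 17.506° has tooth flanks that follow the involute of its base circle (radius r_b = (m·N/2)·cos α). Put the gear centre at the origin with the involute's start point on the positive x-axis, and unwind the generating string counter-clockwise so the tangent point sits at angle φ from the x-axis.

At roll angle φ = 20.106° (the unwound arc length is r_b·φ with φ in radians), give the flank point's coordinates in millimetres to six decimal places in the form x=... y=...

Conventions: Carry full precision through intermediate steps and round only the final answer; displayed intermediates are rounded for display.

x=110.280733 y=1.480648

recognized (one wheel, involute flank): single-mesh tooth geometry, m = 4.454, N = 49
pitch radius r_p = m·N/2 = 4.454·49/2 = 109.123000
base radius r_b = r_p·cos α = 109.123000·cos 17.506° = 104.069018
roll angle φ = 20.106° = 0.35091590 rad
x = r_b·(cos φ + φ·sin φ) = 110.280733
y = r_b·(sin φ − φ·cos φ) = 1.480648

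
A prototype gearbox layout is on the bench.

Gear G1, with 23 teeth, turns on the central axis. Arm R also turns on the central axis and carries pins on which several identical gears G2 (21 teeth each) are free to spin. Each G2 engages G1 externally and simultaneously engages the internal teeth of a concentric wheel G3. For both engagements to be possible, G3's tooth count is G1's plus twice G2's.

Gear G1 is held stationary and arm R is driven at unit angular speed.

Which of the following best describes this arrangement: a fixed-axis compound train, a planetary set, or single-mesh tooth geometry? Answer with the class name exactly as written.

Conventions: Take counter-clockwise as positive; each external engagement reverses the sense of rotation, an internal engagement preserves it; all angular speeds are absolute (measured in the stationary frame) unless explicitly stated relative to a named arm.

planetary set

topology: planetary set — G1 23T / G2 21T / G3 65T, arm = carrier (Willis)
classification: planetary set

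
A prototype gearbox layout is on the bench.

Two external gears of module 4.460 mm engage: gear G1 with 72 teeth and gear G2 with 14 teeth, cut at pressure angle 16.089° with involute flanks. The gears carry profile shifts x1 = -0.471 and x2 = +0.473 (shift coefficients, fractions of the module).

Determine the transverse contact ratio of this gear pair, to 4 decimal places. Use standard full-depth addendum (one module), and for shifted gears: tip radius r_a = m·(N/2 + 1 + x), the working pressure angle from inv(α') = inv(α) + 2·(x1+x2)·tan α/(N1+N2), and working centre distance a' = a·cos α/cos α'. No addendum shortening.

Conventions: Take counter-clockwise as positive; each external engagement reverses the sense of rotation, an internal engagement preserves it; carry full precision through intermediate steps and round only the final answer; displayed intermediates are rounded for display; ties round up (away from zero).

1.6473

topology: single-mesh involute geometry — m = 4.460, 72T/14T pair
base radii: r_b1 = 154.271246, r_b2 = 29.997187
tip radii: r_a1 = 162.919340, r_a2 = 37.789580
inv(α') = inv(16.089°) + 2·(-0.471+0.473)·tan α/(72+14) = 0.00763459  ⇒  α' = 16.09823°
a' = a·cos α / cos α' = 191.7800·cos 16.089°/cos 16.09823° = 191.788918
action lengths: √(r_a1²−r_b1²) = 52.374554, √(r_a2²−r_b2²) = 22.983062
base pitch p_b = π·m·cos α = 13.462706
CR = (52.374554 + 22.983062 − 191.788918·sin 16.09823°)/13.462706 = 1.647322
contact ratio ≈ 1.6473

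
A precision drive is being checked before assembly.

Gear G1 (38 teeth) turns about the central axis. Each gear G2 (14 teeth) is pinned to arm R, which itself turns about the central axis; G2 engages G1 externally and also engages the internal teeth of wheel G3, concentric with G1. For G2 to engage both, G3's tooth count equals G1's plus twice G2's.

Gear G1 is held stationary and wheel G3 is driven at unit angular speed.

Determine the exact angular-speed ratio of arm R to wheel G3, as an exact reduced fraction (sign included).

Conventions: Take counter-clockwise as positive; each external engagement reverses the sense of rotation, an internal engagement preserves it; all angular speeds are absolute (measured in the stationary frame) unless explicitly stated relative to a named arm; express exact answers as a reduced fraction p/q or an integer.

33/52

planetary set (38T centre, 14T on arm, 66T internal) — Willis relation
ring teeth: 38 + 2·14 = 66
38(ω_sun−ω_arm) = −66(ω_ring−ω_arm),  ω_sun = 0, ω_ring = 1
38(0−ω_arm) = −66(1−ω_arm)  ⇒  104·ω_arm = 66  ⇒  ω_arm = 33/52
ω_out/ω_in = 33/52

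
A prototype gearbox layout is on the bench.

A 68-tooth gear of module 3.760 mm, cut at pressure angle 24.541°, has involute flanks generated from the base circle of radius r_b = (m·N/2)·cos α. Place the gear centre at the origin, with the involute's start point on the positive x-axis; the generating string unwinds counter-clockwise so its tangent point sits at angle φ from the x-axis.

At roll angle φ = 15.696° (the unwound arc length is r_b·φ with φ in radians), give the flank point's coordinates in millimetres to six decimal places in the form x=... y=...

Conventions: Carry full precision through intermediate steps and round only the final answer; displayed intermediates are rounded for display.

x=120.573611 y=0.790975

single-mesh involute tooth geometry (68T wheel at module 3.760)
pitch radius r_p = m·N/2 = 3.760·68/2 = 127.840000
base radius r_b = r_p·cos α = 127.840000·cos 24.541° = 116.291483
roll angle φ = 15.696° = 0.27394688 rad
x = r_b·(cos φ + φ·sin φ) = 120.573611
y = r_b·(sin φ − φ·cos φ) = 0.790975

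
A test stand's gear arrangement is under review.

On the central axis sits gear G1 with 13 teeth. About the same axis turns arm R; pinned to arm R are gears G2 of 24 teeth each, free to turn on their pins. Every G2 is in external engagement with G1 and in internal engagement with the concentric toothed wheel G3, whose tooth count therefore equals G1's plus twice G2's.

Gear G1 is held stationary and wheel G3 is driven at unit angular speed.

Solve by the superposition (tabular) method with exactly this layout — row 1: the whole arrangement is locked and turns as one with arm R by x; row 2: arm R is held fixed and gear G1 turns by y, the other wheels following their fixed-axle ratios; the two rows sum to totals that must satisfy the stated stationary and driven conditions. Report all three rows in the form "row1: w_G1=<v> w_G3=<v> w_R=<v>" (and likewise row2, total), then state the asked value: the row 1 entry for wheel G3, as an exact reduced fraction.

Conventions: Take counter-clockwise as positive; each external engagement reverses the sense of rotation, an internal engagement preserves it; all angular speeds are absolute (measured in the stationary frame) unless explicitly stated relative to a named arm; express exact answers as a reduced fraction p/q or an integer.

row1: w_G1=61/74 w_G3=61/74 w_R=61/74
row2: w_G1=-61/74 w_G3=13/74 w_R=0
total: w_G1=0 w_G3=1 w_R=61/74
asked value: 61/74

planetary set (13T centre, 24T on arm, 61T internal) — Willis relation
row 1: whole set turns with the arm by x
row 2 (arm held, sun turns y): ω_ring = −(13/61)·y, ω_arm = 0
boundary: total ω_sun = x + y = 0 and total ω_ring = x − (13/61)·y = 1  ⇒  y = -61/74, x = 61/74
row 2 ring = −(13/61)·(-61/74) = 13/74
totals (row 1 + row 2): sun 61/74 + (-61/74) = 0, ring 61/74 + 13/74 = 1, arm 61/74 + 0 = 61/74
asked cell (row1, ring) = 61/74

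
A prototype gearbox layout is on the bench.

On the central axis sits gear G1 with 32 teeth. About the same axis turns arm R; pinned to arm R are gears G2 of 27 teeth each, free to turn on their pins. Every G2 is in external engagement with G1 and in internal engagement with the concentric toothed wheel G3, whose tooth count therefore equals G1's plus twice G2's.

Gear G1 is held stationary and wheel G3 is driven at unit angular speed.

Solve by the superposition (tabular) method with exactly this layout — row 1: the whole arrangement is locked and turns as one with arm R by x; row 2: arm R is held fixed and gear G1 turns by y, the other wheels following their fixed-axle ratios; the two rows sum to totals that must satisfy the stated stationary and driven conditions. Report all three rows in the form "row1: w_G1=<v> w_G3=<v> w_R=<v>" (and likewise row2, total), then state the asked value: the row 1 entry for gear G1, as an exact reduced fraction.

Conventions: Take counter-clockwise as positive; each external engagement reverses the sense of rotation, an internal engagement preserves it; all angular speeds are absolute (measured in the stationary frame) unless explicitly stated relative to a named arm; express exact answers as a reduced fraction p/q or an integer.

planetary set (32T centre, 27T on arm, 86T internal) — Willis relation
row 1 (train locked, turned with arm): all members turn x
row 2 — arm fixed, fixed-axis ratios: sun y, ring −(32/86)·y, arm 0
boundary: total ω_sun = x + y = 0 and total ω_ring = x − (32/86)·y = 1  ⇒  y = -43/59, x = 43/59
row 2 ring = −(32/86)·(-43/59) = 16/59
totals (row 1 + row 2): sun 43/59 + (-43/59) = 0, ring 43/59 + 16/59 = 1, arm 43/59 + 0 = 43/59
asked cell (row1, sun) = 43/59

row1: w_G1=43/59 w_G3=43/59 w_R=43/59
row2: w_G1=-43/59 w_G3=16/59 w_R=0
total: w_G1=0 w_G3=1 w_R=43/59
asked value: 43/59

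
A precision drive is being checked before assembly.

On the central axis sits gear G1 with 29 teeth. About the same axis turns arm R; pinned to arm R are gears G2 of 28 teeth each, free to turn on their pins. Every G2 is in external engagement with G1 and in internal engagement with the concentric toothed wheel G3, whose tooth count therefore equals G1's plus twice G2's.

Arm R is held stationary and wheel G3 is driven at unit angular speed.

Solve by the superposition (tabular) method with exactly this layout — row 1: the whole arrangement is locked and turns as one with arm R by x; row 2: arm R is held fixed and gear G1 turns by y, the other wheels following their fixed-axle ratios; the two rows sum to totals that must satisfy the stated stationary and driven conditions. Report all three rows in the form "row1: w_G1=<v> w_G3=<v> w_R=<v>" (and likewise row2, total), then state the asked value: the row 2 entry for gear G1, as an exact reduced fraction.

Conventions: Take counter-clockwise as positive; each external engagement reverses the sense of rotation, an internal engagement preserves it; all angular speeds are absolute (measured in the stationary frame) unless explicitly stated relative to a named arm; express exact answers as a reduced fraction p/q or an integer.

topology: planetary set — G1 29T / G2 28T / G3 85T, arm = carrier (Willis)
row 1: whole set turns with the arm by x
row 2 (arm held, sun turns y): ω_ring = −(29/85)·y, ω_arm = 0
boundary: total ω_arm = x = 0 and total ω_ring = x − (29/85)·y = 1  ⇒  y = -85/29, x = 0
row 2 ring = −(29/85)·(-85/29) = 1
totals (row 1 + row 2): sun 0 + (-85/29) = -85/29, ring 0 + 1 = 1, arm 0 + 0 = 0
asked cell (row2, sun) = -85/29

row1: w_G1=0 w_G3=0 w_R=0
row2: w_G1=-85/29 w_G3=1 w_R=0
total: w_G1=-85/29 w_G3=1 w_R=0
asked value: -85/29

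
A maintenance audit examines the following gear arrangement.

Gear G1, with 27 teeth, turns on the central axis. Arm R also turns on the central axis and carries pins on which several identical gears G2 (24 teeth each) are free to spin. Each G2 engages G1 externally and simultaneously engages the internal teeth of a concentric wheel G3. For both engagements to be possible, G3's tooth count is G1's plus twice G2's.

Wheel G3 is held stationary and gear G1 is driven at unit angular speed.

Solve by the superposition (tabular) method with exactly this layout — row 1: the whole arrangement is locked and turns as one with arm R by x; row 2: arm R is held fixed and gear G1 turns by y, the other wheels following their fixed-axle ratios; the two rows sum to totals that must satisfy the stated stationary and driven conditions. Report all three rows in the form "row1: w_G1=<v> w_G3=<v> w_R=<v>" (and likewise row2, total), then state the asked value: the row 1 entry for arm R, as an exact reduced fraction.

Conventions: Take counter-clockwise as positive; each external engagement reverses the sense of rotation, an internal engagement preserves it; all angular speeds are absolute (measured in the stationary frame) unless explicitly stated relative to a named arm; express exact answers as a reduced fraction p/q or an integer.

topology: planetary set — G1 27T / G2 24T / G3 75T, arm = carrier (Willis)
row 1 — lock + rotate with arm: ω_sun = ω_ring = ω_arm = x
superposition row 2 [arm held]: sun y, ring −(27/75)·y, arm 0
boundary: total ω_ring = x − (27/75)·y = 0 and total ω_sun = x + y = 1  ⇒  y = 25/34, x = 9/34
row 2 ring = −(27/75)·25/34 = -9/34
totals (row 1 + row 2): sun 9/34 + 25/34 = 1, ring 9/34 + (-9/34) = 0, arm 9/34 + 0 = 9/34
asked cell (row1, arm) = 9/34

row1: w_G1=9/34 w_G3=9/34 w_R=9/34
row2: w_G1=25/34 w_G3=-9/34 w_R=0
total: w_G1=1 w_G3=0 w_R=9/34
asked value: 9/34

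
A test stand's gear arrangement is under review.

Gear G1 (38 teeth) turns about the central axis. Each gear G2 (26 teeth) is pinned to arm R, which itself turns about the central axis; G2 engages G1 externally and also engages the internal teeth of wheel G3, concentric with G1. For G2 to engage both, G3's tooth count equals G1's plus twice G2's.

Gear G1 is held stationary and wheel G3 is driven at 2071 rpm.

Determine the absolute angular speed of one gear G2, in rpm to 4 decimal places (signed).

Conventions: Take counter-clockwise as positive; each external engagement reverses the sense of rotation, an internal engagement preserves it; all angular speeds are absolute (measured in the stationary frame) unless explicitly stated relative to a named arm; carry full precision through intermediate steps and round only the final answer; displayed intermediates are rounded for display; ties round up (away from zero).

+3584.4231 rpm

class = planetary set [G3 = 38+2·26 = 90; Willis about the carrier]
normalise by the input: solve with ω_ring = 1, then scale by 2071 rpm
ring teeth: 38 + 2·26 = 90
38(ω_sun−ω_arm) = −90(ω_ring−ω_arm),  ω_sun = 0, ω_ring = 1
38(0−ω_arm) = −90(1−ω_arm)  ⇒  128·ω_arm = 90  ⇒  ω_arm = 45/64
sun–planet mesh: 38·(0−45/64) = −26·(ω_p−ω_arm)  ⇒  ω_p−ω_arm = 855/832
ω_p = 45/64 + 855/832 = 45/26
scale: ω_p = 45/26 × 2071 rpm = +3584.4231 rpm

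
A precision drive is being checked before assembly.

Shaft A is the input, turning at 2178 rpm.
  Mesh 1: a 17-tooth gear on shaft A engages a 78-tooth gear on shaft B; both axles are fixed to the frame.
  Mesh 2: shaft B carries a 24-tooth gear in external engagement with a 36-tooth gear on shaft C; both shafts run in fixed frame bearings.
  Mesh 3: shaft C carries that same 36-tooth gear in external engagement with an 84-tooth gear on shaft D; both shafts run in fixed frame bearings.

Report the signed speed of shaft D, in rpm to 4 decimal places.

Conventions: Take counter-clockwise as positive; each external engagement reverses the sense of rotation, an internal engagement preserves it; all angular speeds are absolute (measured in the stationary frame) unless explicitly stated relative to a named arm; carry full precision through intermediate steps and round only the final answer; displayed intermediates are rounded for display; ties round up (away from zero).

-135.6264 rpm

class = fixed-axis compound train [3 meshes; 3 ratios multiply, 3 sense flips]
mesh 1 [17T→78T]: ω = 2178.0000×17/78 = 474.6923 rpm, sense flips to −
mesh 2 [24T→36T]: ω = 474.6923×24/36 = 316.4615 rpm, sense flips to +
mesh 3 [36T→84T]: ω = 316.4615×36/84 = 135.6264 rpm, sense flips to −
signed output speed = -135.6264 rpm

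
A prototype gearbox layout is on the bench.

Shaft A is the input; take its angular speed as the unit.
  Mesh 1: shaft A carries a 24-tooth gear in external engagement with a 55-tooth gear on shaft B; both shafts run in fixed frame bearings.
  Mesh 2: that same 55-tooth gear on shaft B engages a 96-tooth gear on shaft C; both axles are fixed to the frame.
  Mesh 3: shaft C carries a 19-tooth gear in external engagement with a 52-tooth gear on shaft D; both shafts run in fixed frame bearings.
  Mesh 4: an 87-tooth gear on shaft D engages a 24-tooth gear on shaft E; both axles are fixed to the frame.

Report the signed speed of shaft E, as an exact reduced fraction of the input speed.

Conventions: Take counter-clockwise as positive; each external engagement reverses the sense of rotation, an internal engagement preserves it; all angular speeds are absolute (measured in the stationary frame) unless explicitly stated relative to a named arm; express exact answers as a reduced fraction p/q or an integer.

4-mesh fixed-axis compound train (all bearings frame-fixed)
mesh 1 [24T→55T]: |ω|/ω_in = 1×24/55 = 24/55, sense flips to −
mesh 2 [55T→96T]: |ω|/ω_in = (24/55)×55/96 = 1/4, sense flips to +
mesh 3 [19T→52T]: |ω|/ω_in = (1/4)×19/52 = 19/208, sense flips to −
mesh 4 [87T→24T]: |ω|/ω_in = (19/208)×87/24 = 551/1664, sense flips to +
signed output speed (× input speed) = 551/1664

551/1664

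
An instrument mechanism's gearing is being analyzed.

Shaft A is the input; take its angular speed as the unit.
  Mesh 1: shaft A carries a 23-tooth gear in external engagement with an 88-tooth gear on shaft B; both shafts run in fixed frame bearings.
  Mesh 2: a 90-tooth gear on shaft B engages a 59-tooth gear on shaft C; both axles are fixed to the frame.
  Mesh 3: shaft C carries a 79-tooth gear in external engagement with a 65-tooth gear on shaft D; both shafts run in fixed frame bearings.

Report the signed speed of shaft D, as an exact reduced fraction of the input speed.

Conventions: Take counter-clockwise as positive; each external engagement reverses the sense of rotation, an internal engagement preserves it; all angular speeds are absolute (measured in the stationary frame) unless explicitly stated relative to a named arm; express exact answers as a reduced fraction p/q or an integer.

-16353/33748

3-mesh fixed-axis compound train (all bearings frame-fixed)
mesh 1 [23T→88T]: |ω|/ω_in = 1×23/88 = 23/88, sense flips to −
mesh 2 [90T→59T]: |ω|/ω_in = (23/88)×90/59 = 1035/2596, sense flips to +
mesh 3 [79T→65T]: |ω|/ω_in = (1035/2596)×79/65 = 16353/33748, sense flips to −
signed output speed (× input speed) = -16353/33748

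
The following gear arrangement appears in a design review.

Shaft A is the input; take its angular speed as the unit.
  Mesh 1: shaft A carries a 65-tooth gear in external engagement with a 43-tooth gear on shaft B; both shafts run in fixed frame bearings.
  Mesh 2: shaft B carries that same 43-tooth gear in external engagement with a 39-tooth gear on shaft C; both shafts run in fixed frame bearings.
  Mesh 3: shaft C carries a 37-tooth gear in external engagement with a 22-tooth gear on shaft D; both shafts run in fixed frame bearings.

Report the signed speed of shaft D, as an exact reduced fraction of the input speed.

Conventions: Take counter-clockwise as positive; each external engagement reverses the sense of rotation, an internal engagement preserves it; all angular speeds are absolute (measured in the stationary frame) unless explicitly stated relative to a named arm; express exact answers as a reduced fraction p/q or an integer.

3-mesh fixed-axis compound train (all bearings frame-fixed)
mesh 1 [65T→43T]: |ω|/ω_in = 1×65/43 = 65/43, sense flips to −
mesh 2 [43T→39T]: |ω|/ω_in = (65/43)×43/39 = 5/3, sense flips to +
mesh 3 [37T→22T]: |ω|/ω_in = (5/3)×37/22 = 185/66, sense flips to −
signed output speed (× input speed) = -185/66

-185/66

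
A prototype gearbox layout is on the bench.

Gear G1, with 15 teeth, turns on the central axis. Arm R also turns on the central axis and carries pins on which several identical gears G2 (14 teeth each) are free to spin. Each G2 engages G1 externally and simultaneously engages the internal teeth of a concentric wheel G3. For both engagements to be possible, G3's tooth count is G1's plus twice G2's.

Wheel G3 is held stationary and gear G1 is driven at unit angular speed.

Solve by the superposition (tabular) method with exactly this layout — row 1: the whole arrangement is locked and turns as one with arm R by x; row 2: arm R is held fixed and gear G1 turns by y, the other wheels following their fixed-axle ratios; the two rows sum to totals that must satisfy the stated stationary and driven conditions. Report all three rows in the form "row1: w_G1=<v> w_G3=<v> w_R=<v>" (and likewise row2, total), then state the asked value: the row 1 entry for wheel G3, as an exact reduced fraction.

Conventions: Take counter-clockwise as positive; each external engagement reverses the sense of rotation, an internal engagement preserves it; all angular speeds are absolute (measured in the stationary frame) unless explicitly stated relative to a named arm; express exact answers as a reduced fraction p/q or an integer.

recognized (axles ride arm R): planetary set, 15/14/43 teeth
row 1: whole set turns with the arm by x
row 2 (arm held, sun turns y): ω_ring = −(15/43)·y, ω_arm = 0
boundary: total ω_ring = x − (15/43)·y = 0 and total ω_sun = x + y = 1  ⇒  y = 43/58, x = 15/58
row 2 ring = −(15/43)·43/58 = -15/58
totals (row 1 + row 2): sun 15/58 + 43/58 = 1, ring 15/58 + (-15/58) = 0, arm 15/58 + 0 = 15/58
asked cell (row1, ring) = 15/58

row1: w_G1=15/58 w_G3=15/58 w_R=15/58
row2: w_G1=43/58 w_G3=-15/58 w_R=0
total: w_G1=1 w_G3=0 w_R=15/58
asked value: 15/58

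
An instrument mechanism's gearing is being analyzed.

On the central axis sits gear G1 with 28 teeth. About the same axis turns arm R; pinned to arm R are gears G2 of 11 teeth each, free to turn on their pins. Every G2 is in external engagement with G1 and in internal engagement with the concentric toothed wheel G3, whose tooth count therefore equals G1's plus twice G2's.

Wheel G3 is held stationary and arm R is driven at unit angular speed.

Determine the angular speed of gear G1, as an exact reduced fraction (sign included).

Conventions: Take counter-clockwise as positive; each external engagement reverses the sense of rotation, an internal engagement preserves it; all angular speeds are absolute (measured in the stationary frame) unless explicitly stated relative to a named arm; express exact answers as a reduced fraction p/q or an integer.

39/14

class = planetary set [G3 = 28+2·11 = 50; Willis about the carrier]
ring teeth: 28 + 2·11 = 50
28(ω_sun−ω_arm) = −50(ω_ring−ω_arm),  ω_ring = 0, ω_arm = 1
ω_sun = 1 − (50/28)(0−1) = 39/14
exact speed ratio = 39/14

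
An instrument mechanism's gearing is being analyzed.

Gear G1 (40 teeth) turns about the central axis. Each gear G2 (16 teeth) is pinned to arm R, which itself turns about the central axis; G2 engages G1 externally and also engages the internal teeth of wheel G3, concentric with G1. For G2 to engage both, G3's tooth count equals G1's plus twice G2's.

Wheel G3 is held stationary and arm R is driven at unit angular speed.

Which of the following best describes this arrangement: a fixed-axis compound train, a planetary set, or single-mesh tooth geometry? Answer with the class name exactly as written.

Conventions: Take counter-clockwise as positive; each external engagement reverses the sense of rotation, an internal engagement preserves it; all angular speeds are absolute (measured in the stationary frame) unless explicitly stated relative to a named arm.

class = planetary set [G3 = 40+2·16 = 72; Willis about the carrier]
classification: planetary set

planetary set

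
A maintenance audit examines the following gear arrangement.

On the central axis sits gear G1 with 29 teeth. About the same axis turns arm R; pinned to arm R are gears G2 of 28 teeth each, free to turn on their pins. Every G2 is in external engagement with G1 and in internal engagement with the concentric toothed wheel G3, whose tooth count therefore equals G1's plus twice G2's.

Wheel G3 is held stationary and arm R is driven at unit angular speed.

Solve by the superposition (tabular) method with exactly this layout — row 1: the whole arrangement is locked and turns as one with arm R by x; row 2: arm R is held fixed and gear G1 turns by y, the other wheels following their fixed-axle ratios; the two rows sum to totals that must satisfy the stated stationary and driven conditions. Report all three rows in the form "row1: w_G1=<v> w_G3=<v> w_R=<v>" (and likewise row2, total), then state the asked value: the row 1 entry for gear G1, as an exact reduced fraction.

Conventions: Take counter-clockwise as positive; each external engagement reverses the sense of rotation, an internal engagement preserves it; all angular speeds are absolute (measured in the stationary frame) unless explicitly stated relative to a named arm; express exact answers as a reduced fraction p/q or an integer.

recognized (axles ride arm R): planetary set, 29/28/85 teeth
row 1 — lock + rotate with arm: ω_sun = ω_ring = ω_arm = x
row 2: sun turns y, ring = −(29/85)·y, arm 0
boundary: total ω_ring = x − (29/85)·y = 0 and total ω_arm = x = 1  ⇒  y = 85/29, x = 1
row 2 ring = −(29/85)·85/29 = -1
totals (row 1 + row 2): sun 1 + 85/29 = 114/29, ring 1 + (-1) = 0, arm 1 + 0 = 1
asked cell (row1, sun) = 1

row1: w_G1=1 w_G3=1 w_R=1
row2: w_G1=85/29 w_G3=-1 w_R=0
total: w_G1=114/29 w_G3=0 w_R=1
asked value: 1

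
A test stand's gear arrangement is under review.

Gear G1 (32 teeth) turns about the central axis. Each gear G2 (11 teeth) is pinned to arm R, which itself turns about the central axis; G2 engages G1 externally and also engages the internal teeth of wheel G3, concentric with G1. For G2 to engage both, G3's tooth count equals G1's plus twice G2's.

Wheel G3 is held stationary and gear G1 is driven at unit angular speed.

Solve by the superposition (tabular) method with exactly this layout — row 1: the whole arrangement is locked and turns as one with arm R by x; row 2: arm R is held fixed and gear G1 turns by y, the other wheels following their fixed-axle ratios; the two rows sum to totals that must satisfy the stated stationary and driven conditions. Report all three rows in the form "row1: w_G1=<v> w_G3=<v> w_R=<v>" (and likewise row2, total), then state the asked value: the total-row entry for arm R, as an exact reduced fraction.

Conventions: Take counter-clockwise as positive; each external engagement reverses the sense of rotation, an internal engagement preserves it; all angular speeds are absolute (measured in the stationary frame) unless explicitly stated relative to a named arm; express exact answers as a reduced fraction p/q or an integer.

row1: w_G1=16/43 w_G3=16/43 w_R=16/43
row2: w_G1=27/43 w_G3=-16/43 w_R=0
total: w_G1=1 w_G3=0 w_R=16/43
asked value: 16/43

recognized (axles ride arm R): planetary set, 32/11/54 teeth
row 1: whole set turns with the arm by x
superposition row 2 [arm held]: sun y, ring −(32/54)·y, arm 0
boundary: total ω_ring = x − (32/54)·y = 0 and total ω_sun = x + y = 1  ⇒  y = 27/43, x = 16/43
row 2 ring = −(32/54)·27/43 = -16/43
totals (row 1 + row 2): sun 16/43 + 27/43 = 1, ring 16/43 + (-16/43) = 0, arm 16/43 + 0 = 16/43
asked cell (total, arm) = 16/43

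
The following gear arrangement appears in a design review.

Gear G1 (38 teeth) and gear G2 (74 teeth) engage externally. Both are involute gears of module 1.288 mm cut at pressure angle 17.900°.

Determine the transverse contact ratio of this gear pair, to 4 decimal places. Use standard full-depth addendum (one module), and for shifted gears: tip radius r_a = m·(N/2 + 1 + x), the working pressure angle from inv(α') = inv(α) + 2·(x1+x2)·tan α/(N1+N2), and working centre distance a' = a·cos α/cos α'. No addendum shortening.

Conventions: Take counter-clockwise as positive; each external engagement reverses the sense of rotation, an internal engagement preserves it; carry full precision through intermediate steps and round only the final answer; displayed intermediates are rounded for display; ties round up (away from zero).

class = single-mesh tooth geometry [involute pair 38T × 74T, m = 1.288]
base radii: r_b1 = 23.287418, r_b2 = 45.349183
tip radii: r_a1 = 25.760000, r_a2 = 48.944000
no profile shift: α' = α, a' = a
action lengths: √(r_a1²−r_b1²) = 11.012436, √(r_a2²−r_b2²) = 18.411050
base pitch p_b = π·m·cos α = 3.850504
CR = (11.012436 + 18.411050 − 72.128000·sin 17.90000°)/3.850504 = 1.884031
contact ratio ≈ 1.8840

1.8840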